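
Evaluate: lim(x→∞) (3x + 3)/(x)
This is an ∞/∞ indeterminate form.

Apply L'Hôpital's rule: differentiate numerator and denominator separately.
  f(x) = 3·x + 3   ⇒   f'(x) = 3
  g(x) = x   ⇒   g'(x) = 1
  lim(x→∞) f'(x)/g'(x) = lim(x→∞) (3)/(1)
  = 3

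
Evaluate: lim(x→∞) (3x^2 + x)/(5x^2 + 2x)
This is an ∞/∞ indeterminate form.

Apply L'Hôpital's rule: differentiate numerator and denominator separately.
  f(x) = 3·x^2 + x   ⇒   f'(x) = 6·x + 1
  g(x) = 5·x^2 + 2·x   ⇒   g'(x) = 10·x + 2
  lim(x→∞) f'(x)/g'(x) = lim(x→∞) (6·x + 1)/(10·x + 2)
  = 3/5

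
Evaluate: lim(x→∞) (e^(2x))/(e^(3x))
This is an ∞/∞ indeterminate form.

Apply L'Hôpital's rule: differentiate numerator and denominator separately.
  f(x) = e^(2·x)   ⇒   f'(x) = 2·e^(2·x)
  g(x) = e^(3·x)   ⇒   g'(x) = 3·e^(3·x)
  lim(x→∞) f'(x)/g'(x) = lim(x→∞) (2·e^(2·x))/(3·e^(3·x))
  = 0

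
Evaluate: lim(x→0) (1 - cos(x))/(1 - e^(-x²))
This is a 0/0 indeterminate form.

Apply L'Hôpital's rule: differentiate numerator and denominator separately.
  f(x) = 1 - cos(x)   ⇒   f'(x) = sin(x)
  g(x) = 1 - e^(-x^2)   ⇒   g'(x) = 2·x·e^(-x^2)
  lim(x→0) f'(x)/g'(x) = lim(x→0) (sin(x))/(2·x·e^(-x^2))
  = 1/2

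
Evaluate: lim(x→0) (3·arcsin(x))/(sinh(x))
This is a 0/0 indeterminate form.

Apply L'Hôpital's rule: differentiate numerator and denominator separately.
  f(x) = 3·asin(x)   ⇒   f'(x) = 3/sqrt(1 - x^2)
  g(x) = sinh(x)   ⇒   g'(x) = cosh(x)
  lim(x→0) f'(x)/g'(x) = lim(x→0) (3/sqrt(1 - x^2))/(cosh(x))
  = 3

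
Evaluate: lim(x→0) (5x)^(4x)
This is an exponential indeterminate form.

For exponential indeterminate forms, take the natural log:
  Let L = lim(x→0) (5x)^(4x)
  Then ln(L) = lim(x→0) [exponent × ln(base)]
  Evaluate using L'Hôpital or standard limits, then exponentiate.
  L = 1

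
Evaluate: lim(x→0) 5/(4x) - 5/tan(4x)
This is an ∞-∞ indeterminate form.

Combine fractions or rationalize to convert ∞-∞ to 0/0 form:
  lim(x→0) 5/(4x) - 5/tan(4x) = 0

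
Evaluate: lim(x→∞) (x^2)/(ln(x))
This is an ∞/∞ indeterminate form.

Apply L'Hôpital's rule: differentiate numerator and denominator separately.
  f(x) = x^2   ⇒   f'(x) = 2·x
  g(x) = ln(x)   ⇒   g'(x) = 1/x
  lim(x→∞) f'(x)/g'(x) = lim(x→∞) (2·x)/(1/x)
  = ∞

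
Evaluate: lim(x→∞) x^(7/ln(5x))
This is an exponential indeterminate form.

For exponential indeterminate forms, take the natural log:
  Let L = lim(x→∞) x^(7/ln(5x))
  Then ln(L) = lim(x→∞) [exponent × ln(base)]
  Evaluate using L'Hôpital or standard limits, then exponentiate.
  L = e^(7)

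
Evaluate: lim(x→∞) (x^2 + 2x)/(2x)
This is an ∞/∞ indeterminate form.

Apply L'Hôpital's rule: differentiate numerator and denominator separately.
  f(x) = x^2 + 2·x   ⇒   f'(x) = 2·x + 2
  g(x) = 2·x   ⇒   g'(x) = 2
  lim(x→∞) f'(x)/g'(x) = lim(x→∞) (2·x + 2)/(2)
  = ∞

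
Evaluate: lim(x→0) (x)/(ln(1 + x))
This is a 0/0 indeterminate form.

Apply L'Hôpital's rule: differentiate numerator and denominator separately.
  f(x) = x   ⇒   f'(x) = 1
  g(x) = ln(x + 1)   ⇒   g'(x) = 1/(x + 1)
  lim(x→0) f'(x)/g'(x) = lim(x→0) (1)/(1/(x + 1))
  = 1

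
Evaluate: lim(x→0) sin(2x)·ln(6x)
This is a 0·∞ indeterminate form.

Rewrite 0·∞ as a quotient (0/0 or ∞/∞ form), then apply L'Hôpital's rule:
  lim(x→0) sin(2x)·ln(6x) = 0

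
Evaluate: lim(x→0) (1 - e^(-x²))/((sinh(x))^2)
This is a 0/0 indeterminate form.

Apply L'Hôpital's rule: differentiate numerator and denominator separately.
  f(x) = 1 - e^(-x^2)   ⇒   f'(x) = 2·x·e^(-x^2)
  g(x) = sinh(x)^2   ⇒   g'(x) = 2·sinh(x)·cosh(x)
  lim(x→0) f'(x)/g'(x) = lim(x→0) (2·x·e^(-x^2))/(2·sinh(x)·cosh(x))
  = 1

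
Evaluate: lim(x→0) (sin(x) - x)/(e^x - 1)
This is a 0/0 indeterminate form.

Apply L'Hôpital's rule: differentiate numerator and denominator separately.
  f(x) = -x + sin(x)   ⇒   f'(x) = cos(x) - 1
  g(x) = e^(x) - 1   ⇒   g'(x) = e^(x)
  lim(x→0) f'(x)/g'(x) = lim(x→0) (cos(x) - 1)/(e^(x))
  = 0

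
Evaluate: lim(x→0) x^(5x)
This is an exponential indeterminate form.

For exponential indeterminate forms, take the natural log:
  Let L = lim(x→0) x^(5x)
  Then ln(L) = lim(x→0) [exponent × ln(base)]
  Evaluate using L'Hôpital or standard limits, then exponentiate.
  L = 1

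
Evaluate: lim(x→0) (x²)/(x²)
This is a 0/0 indeterminate form.

Apply L'Hôpital's rule: differentiate numerator and denominator separately.
  f(x) = x^2   ⇒   f'(x) = 2·x
  g(x) = x^2   ⇒   g'(x) = 2·x
  lim(x→0) f'(x)/g'(x) = lim(x→0) (2·x)/(2·x)
  = 1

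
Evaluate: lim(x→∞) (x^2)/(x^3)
This is an ∞/∞ indeterminate form.

Apply L'Hôpital's rule: differentiate numerator and denominator separately.
  f(x) = x^2   ⇒   f'(x) = 2·x
  g(x) = x^3   ⇒   g'(x) = 3·x^2
  lim(x→∞) f'(x)/g'(x) = lim(x→∞) (2·x)/(3·x^2)
  = 0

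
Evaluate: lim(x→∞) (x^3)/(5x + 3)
This is an ∞/∞ indeterminate form.

Apply L'Hôpital's rule: differentiate numerator and denominator separately.
  f(x) = x^3   ⇒   f'(x) = 3·x^2
  g(x) = 5·x + 3   ⇒   g'(x) = 5
  lim(x→∞) f'(x)/g'(x) = lim(x→∞) (3·x^2)/(5)
  = ∞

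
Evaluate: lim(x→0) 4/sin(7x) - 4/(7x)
This is an ∞-∞ indeterminate form.

Combine fractions or rationalize to convert ∞-∞ to 0/0 form:
  lim(x→0) 4/sin(7x) - 4/(7x) = 0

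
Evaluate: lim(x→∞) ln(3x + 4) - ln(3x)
This is an ∞-∞ indeterminate form.

Combine fractions or rationalize to convert ∞-∞ to 0/0 form:
  lim(x→∞) ln(3x + 4) - ln(3x) = 0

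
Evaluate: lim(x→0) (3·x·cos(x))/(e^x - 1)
This is a 0/0 indeterminate form.

Apply L'Hôpital's rule: differentiate numerator and denominator separately.
  f(x) = 3·x·cos(x)   ⇒   f'(x) = -3·x·sin(x) + 3·cos(x)
  g(x) = e^(x) - 1   ⇒   g'(x) = e^(x)
  lim(x→0) f'(x)/g'(x) = lim(x→0) (-3·x·sin(x) + 3·cos(x))/(e^(x))
  = 3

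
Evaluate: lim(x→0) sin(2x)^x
This is an exponential indeterminate form.

For exponential indeterminate forms, take the natural log:
  Let L = lim(x→0) sin(2x)^x
  Then ln(L) = lim(x→0) [exponent × ln(base)]
  Evaluate using L'Hôpital or standard limits, then exponentiate.
  L = 1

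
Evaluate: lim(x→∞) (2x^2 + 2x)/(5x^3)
This is an ∞/∞ indeterminate form.

Apply L'Hôpital's rule: differentiate numerator and denominator separately.
  f(x) = 2·x^2 + 2·x   ⇒   f'(x) = 4·x + 2
  g(x) = 5·x^3   ⇒   g'(x) = 15·x^2
  lim(x→∞) f'(x)/g'(x) = lim(x→∞) (4·x + 2)/(15·x^2)
  = 0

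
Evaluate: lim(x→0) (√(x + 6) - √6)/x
This is a standard limit.

Factor or rationalize the expression:
  lim(x→0) (√(x + 6) - √6)/x = sqrt(6)/12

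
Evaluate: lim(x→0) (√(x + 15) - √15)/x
This is a standard limit.

Factor or rationalize the expression:
  lim(x→0) (√(x + 15) - √15)/x = sqrt(15)/30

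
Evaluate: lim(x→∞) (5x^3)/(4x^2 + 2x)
This is an ∞/∞ indeterminate form.

Apply L'Hôpital's rule: differentiate numerator and denominator separately.
  f(x) = 5·x^3   ⇒   f'(x) = 15·x^2
  g(x) = 4·x^2 + 2·x   ⇒   g'(x) = 8·x + 2
  lim(x→∞) f'(x)/g'(x) = lim(x→∞) (15·x^2)/(8·x + 2)
  = ∞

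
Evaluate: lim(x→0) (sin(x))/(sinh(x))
This is a 0/0 indeterminate form.

Apply L'Hôpital's rule: differentiate numerator and denominator separately.
  f(x) = sin(x)   ⇒   f'(x) = cos(x)
  g(x) = sinh(x)   ⇒   g'(x) = cosh(x)
  lim(x→0) f'(x)/g'(x) = lim(x→0) (cos(x))/(cosh(x))
  = 1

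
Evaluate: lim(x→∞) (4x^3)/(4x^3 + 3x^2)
This is an ∞/∞ indeterminate form.

Apply L'Hôpital's rule: differentiate numerator and denominator separately.
  f(x) = 4·x^3   ⇒   f'(x) = 12·x^2
  g(x) = 4·x^3 + 3·x^2   ⇒   g'(x) = 12·x^2 + 6·x
  lim(x→∞) f'(x)/g'(x) = lim(x→∞) (12·x^2)/(12·x^2 + 6·x)
  = 1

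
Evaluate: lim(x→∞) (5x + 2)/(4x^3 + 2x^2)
This is an ∞/∞ indeterminate form.

Apply L'Hôpital's rule: differentiate numerator and denominator separately.
  f(x) = 5·x + 2   ⇒   f'(x) = 5
  g(x) = 4·x^3 + 2·x^2   ⇒   g'(x) = 12·x^2 + 4·x
  lim(x→∞) f'(x)/g'(x) = lim(x→∞) (5)/(12·x^2 + 4·x)
  = 0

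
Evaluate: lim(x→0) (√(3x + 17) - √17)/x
This is a standard limit.

Factor or rationalize the expression:
  lim(x→0) (√(3x + 17) - √17)/x = 3·sqrt(17)/34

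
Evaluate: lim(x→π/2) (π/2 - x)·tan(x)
This is a 0·∞ indeterminate form.

Rewrite 0·∞ as a quotient (0/0 or ∞/∞ form), then apply L'Hôpital's rule:
  lim(x→π/2) (π/2 - x)·tan(x) = 1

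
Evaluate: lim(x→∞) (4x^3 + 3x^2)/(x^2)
This is an ∞/∞ indeterminate form.

Apply L'Hôpital's rule: differentiate numerator and denominator separately.
  f(x) = 4·x^3 + 3·x^2   ⇒   f'(x) = 12·x^2 + 6·x
  g(x) = x^2   ⇒   g'(x) = 2·x
  lim(x→∞) f'(x)/g'(x) = lim(x→∞) (12·x^2 + 6·x)/(2·x)
  = ∞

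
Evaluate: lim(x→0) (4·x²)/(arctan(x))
This is a 0/0 indeterminate form.

Apply L'Hôpital's rule: differentiate numerator and denominator separately.
  f(x) = 4·x^2   ⇒   f'(x) = 8·x
  g(x) = atan(x)   ⇒   g'(x) = 1/(x^2 + 1)
  lim(x→0) f'(x)/g'(x) = lim(x→0) (8·x)/(1/(x^2 + 1))
  = 0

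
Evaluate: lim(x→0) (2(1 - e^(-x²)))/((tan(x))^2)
This is a 0/0 indeterminate form.

Apply L'Hôpital's rule: differentiate numerator and denominator separately.
  f(x) = 2 - 2·e^(-x^2)   ⇒   f'(x) = 4·x·e^(-x^2)
  g(x) = tan(x)^2   ⇒   g'(x) = (2·tan(x)^2 + 2)·tan(x)
  lim(x→0) f'(x)/g'(x) = lim(x→0) (4·x·e^(-x^2))/((2·tan(x)^2 + 2)·tan(x))
  = 2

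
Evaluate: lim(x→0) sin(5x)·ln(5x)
This is a 0·∞ indeterminate form.

Rewrite 0·∞ as a quotient (0/0 or ∞/∞ form), then apply L'Hôpital's rule:
  lim(x→0) sin(5x)·ln(5x) = 0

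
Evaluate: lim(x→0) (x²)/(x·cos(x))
This is a 0/0 indeterminate form.

Apply L'Hôpital's rule: differentiate numerator and denominator separately.
  f(x) = x^2   ⇒   f'(x) = 2·x
  g(x) = x·cos(x)   ⇒   g'(x) = -x·sin(x) + cos(x)
  lim(x→0) f'(x)/g'(x) = lim(x→0) (2·x)/(-x·sin(x) + cos(x))
  = 0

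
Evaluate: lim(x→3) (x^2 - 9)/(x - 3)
This is a standard limit.

Factor or rationalize the expression:
  lim(x→3) (x^2 - 9)/(x - 3) = 6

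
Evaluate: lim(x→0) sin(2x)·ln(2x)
This is a 0·∞ indeterminate form.

Rewrite 0·∞ as a quotient (0/0 or ∞/∞ form), then apply L'Hôpital's rule:
  lim(x→0) sin(2x)·ln(2x) = 0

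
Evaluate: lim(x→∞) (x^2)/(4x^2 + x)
This is an ∞/∞ indeterminate form.

Apply L'Hôpital's rule: differentiate numerator and denominator separately.
  f(x) = x^2   ⇒   f'(x) = 2·x
  g(x) = 4·x^2 + x   ⇒   g'(x) = 8·x + 1
  lim(x→∞) f'(x)/g'(x) = lim(x→∞) (2·x)/(8·x + 1)
  = 1/4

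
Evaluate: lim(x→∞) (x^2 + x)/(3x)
This is an ∞/∞ indeterminate form.

Apply L'Hôpital's rule: differentiate numerator and denominator separately.
  f(x) = x^2 + x   ⇒   f'(x) = 2·x + 1
  g(x) = 3·x   ⇒   g'(x) = 3
  lim(x→∞) f'(x)/g'(x) = lim(x→∞) (2·x + 1)/(3)
  = ∞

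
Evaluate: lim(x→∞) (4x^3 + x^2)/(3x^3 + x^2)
This is an ∞/∞ indeterminate form.

Apply L'Hôpital's rule: differentiate numerator and denominator separately.
  f(x) = 4·x^3 + x^2   ⇒   f'(x) = 12·x^2 + 2·x
  g(x) = 3·x^3 + x^2   ⇒   g'(x) = 9·x^2 + 2·x
  lim(x→∞) f'(x)/g'(x) = lim(x→∞) (12·x^2 + 2·x)/(9·x^2 + 2·x)
  = 4/3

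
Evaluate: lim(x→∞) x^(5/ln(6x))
This is an exponential indeterminate form.

For exponential indeterminate forms, take the natural log:
  Let L = lim(x→∞) x^(5/ln(6x))
  Then ln(L) = lim(x→∞) [exponent × ln(base)]
  Evaluate using L'Hôpital or standard limits, then exponentiate.
  L = e^(5)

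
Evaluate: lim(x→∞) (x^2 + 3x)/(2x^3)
This is an ∞/∞ indeterminate form.

Apply L'Hôpital's rule: differentiate numerator and denominator separately.
  f(x) = x^2 + 3·x   ⇒   f'(x) = 2·x + 3
  g(x) = 2·x^3   ⇒   g'(x) = 6·x^2
  lim(x→∞) f'(x)/g'(x) = lim(x→∞) (2·x + 3)/(6·x^2)
  = 0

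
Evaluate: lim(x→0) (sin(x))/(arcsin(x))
This is a 0/0 indeterminate form.

Apply L'Hôpital's rule: differentiate numerator and denominator separately.
  f(x) = sin(x)   ⇒   f'(x) = cos(x)
  g(x) = asin(x)   ⇒   g'(x) = 1/sqrt(1 - x^2)
  lim(x→0) f'(x)/g'(x) = lim(x→0) (cos(x))/(1/sqrt(1 - x^2))
  = 1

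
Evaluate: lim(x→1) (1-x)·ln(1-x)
This is a 0·∞ indeterminate form.

Rewrite 0·∞ as a quotient (0/0 or ∞/∞ form), then apply L'Hôpital's rule:
  lim(x→1) (1-x)·ln(1-x) = 0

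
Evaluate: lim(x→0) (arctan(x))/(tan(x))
This is a 0/0 indeterminate form.

Apply L'Hôpital's rule: differentiate numerator and denominator separately.
  f(x) = atan(x)   ⇒   f'(x) = 1/(x^2 + 1)
  g(x) = tan(x)   ⇒   g'(x) = tan(x)^2 + 1
  lim(x→0) f'(x)/g'(x) = lim(x→0) (1/(x^2 + 1))/(tan(x)^2 + 1)
  = 1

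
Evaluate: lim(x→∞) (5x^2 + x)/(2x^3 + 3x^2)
This is an ∞/∞ indeterminate form.

Apply L'Hôpital's rule: differentiate numerator and denominator separately.
  f(x) = 5·x^2 + x   ⇒   f'(x) = 10·x + 1
  g(x) = 2·x^3 + 3·x^2   ⇒   g'(x) = 6·x^2 + 6·x
  lim(x→∞) f'(x)/g'(x) = lim(x→∞) (10·x + 1)/(6·x^2 + 6·x)
  = 0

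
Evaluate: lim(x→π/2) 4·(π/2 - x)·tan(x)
This is a 0·∞ indeterminate form.

Rewrite 0·∞ as a quotient (0/0 or ∞/∞ form), then apply L'Hôpital's rule:
  lim(x→π/2) 4·(π/2 - x)·tan(x) = 4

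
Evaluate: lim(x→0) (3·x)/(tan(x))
This is a 0/0 indeterminate form.

Apply L'Hôpital's rule: differentiate numerator and denominator separately.
  f(x) = 3·x   ⇒   f'(x) = 3
  g(x) = tan(x)   ⇒   g'(x) = tan(x)^2 + 1
  lim(x→0) f'(x)/g'(x) = lim(x→0) (3)/(tan(x)^2 + 1)
  = 3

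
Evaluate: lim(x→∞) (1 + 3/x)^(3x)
This is an exponential indeterminate form.

For exponential indeterminate forms, take the natural log:
  Let L = lim(x→∞) (1 + 3/x)^(3x)
  Then ln(L) = lim(x→∞) [exponent × ln(base)]
  Evaluate using L'Hôpital or standard limits, then exponentiate.
  L = e^(9)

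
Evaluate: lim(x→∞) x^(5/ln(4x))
This is an exponential indeterminate form.

For exponential indeterminate forms, take the natural log:
  Let L = lim(x→∞) x^(5/ln(4x))
  Then ln(L) = lim(x→∞) [exponent × ln(base)]
  Evaluate using L'Hôpital or standard limits, then exponentiate.
  L = e^(5)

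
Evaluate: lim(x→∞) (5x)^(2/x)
This is an exponential indeterminate form.

For exponential indeterminate forms, take the natural log:
  Let L = lim(x→∞) (5x)^(2/x)
  Then ln(L) = lim(x→∞) [exponent × ln(base)]
  Evaluate using L'Hôpital or standard limits, then exponentiate.
  L = 1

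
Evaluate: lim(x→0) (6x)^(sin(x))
This is an exponential indeterminate form.

For exponential indeterminate forms, take the natural log:
  Let L = lim(x→0) (6x)^(sin(x))
  Then ln(L) = lim(x→0) [exponent × ln(base)]
  Evaluate using L'Hôpital or standard limits, then exponentiate.
  L = 1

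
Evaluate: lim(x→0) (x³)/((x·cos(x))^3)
This is a 0/0 indeterminate form.

Apply L'Hôpital's rule: differentiate numerator and denominator separately.
  f(x) = x^3   ⇒   f'(x) = 3·x^2
  g(x) = x^3·cos(x)^3   ⇒   g'(x) = -3·x^3·sin(x)·cos(x)^2 + 3·x^2·cos(x)^3
  lim(x→0) f'(x)/g'(x) = lim(x→0) (3·x^2)/(-3·x^3·sin(x)·cos(x)^2 + 3·x^2·cos(x)^3)
  = 1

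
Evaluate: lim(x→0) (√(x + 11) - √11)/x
This is a standard limit.

Factor or rationalize the expression:
  lim(x→0) (√(x + 11) - √11)/x = sqrt(11)/22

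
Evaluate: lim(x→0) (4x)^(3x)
This is an exponential indeterminate form.

For exponential indeterminate forms, take the natural log:
  Let L = lim(x→0) (4x)^(3x)
  Then ln(L) = lim(x→0) [exponent × ln(base)]
  Evaluate using L'Hôpital or standard limits, then exponentiate.
  L = 1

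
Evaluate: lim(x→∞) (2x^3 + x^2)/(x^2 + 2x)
This is an ∞/∞ indeterminate form.

Apply L'Hôpital's rule: differentiate numerator and denominator separately.
  f(x) = 2·x^3 + x^2   ⇒   f'(x) = 6·x^2 + 2·x
  g(x) = x^2 + 2·x   ⇒   g'(x) = 2·x + 2
  lim(x→∞) f'(x)/g'(x) = lim(x→∞) (6·x^2 + 2·x)/(2·x + 2)
  = ∞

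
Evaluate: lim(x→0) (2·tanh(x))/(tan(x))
This is a 0/0 indeterminate form.

Apply L'Hôpital's rule: differentiate numerator and denominator separately.
  f(x) = 2·tanh(x)   ⇒   f'(x) = 2 - 2·tanh(x)^2
  g(x) = tan(x)   ⇒   g'(x) = tan(x)^2 + 1
  lim(x→0) f'(x)/g'(x) = lim(x→0) (2 - 2·tanh(x)^2)/(tan(x)^2 + 1)
  = 2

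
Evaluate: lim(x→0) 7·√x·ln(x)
This is a 0·∞ indeterminate form.

Rewrite 0·∞ as a quotient (0/0 or ∞/∞ form), then apply L'Hôpital's rule:
  lim(x→0) 7·√x·ln(x) = 0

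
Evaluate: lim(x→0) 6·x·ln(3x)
This is a 0·∞ indeterminate form.

Rewrite 0·∞ as a quotient (0/0 or ∞/∞ form), then apply L'Hôpital's rule:
  lim(x→0) 6·x·ln(3x) = 0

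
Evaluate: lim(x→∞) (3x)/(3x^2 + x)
This is an ∞/∞ indeterminate form.

Apply L'Hôpital's rule: differentiate numerator and denominator separately.
  f(x) = 3·x   ⇒   f'(x) = 3
  g(x) = 3·x^2 + x   ⇒   g'(x) = 6·x + 1
  lim(x→∞) f'(x)/g'(x) = lim(x→∞) (3)/(6·x + 1)
  = 0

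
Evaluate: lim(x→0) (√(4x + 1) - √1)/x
This is a standard limit.

Factor or rationalize the expression:
  lim(x→0) (√(4x + 1) - √1)/x = 2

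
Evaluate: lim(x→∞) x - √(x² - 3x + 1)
This is an ∞-∞ indeterminate form.

Combine fractions or rationalize to convert ∞-∞ to 0/0 form:
  lim(x→∞) x - √(x² - 3x + 1) = 3/2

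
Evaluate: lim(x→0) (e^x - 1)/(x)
This is a 0/0 indeterminate form.

Apply L'Hôpital's rule: differentiate numerator and denominator separately.
  f(x) = e^(x) - 1   ⇒   f'(x) = e^(x)
  g(x) = x   ⇒   g'(x) = 1
  lim(x→0) f'(x)/g'(x) = lim(x→0) (e^(x))/(1)
  = 1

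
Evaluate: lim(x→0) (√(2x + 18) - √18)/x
This is a standard limit.

Factor or rationalize the expression:
  lim(x→0) (√(2x + 18) - √18)/x = sqrt(2)/6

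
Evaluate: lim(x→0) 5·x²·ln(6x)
This is a 0·∞ indeterminate form.

Rewrite 0·∞ as a quotient (0/0 or ∞/∞ form), then apply L'Hôpital's rule:
  lim(x→0) 5·x²·ln(6x) = 0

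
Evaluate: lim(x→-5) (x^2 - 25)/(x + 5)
This is a standard limit.

Factor or rationalize the expression:
  lim(x→-5) (x^2 - 25)/(x + 5) = -10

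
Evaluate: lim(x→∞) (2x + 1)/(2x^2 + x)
This is an ∞/∞ indeterminate form.

Apply L'Hôpital's rule: differentiate numerator and denominator separately.
  f(x) = 2·x + 1   ⇒   f'(x) = 2
  g(x) = 2·x^2 + x   ⇒   g'(x) = 4·x + 1
  lim(x→∞) f'(x)/g'(x) = lim(x→∞) (2)/(4·x + 1)
  = 0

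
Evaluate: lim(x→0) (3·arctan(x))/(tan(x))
This is a 0/0 indeterminate form.

Apply L'Hôpital's rule: differentiate numerator and denominator separately.
  f(x) = 3·atan(x)   ⇒   f'(x) = 3/(x^2 + 1)
  g(x) = tan(x)   ⇒   g'(x) = tan(x)^2 + 1
  lim(x→0) f'(x)/g'(x) = lim(x→0) (3/(x^2 + 1))/(tan(x)^2 + 1)
  = 3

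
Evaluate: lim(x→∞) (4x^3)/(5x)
This is an ∞/∞ indeterminate form.

Apply L'Hôpital's rule: differentiate numerator and denominator separately.
  f(x) = 4·x^3   ⇒   f'(x) = 12·x^2
  g(x) = 5·x   ⇒   g'(x) = 5
  lim(x→∞) f'(x)/g'(x) = lim(x→∞) (12·x^2)/(5)
  = ∞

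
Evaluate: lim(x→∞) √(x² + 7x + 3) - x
This is an ∞-∞ indeterminate form.

Combine fractions or rationalize to convert ∞-∞ to 0/0 form:
  lim(x→∞) √(x² + 7x + 3) - x = 7/2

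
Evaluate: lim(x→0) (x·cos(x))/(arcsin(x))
This is a 0/0 indeterminate form.

Apply L'Hôpital's rule: differentiate numerator and denominator separately.
  f(x) = x·cos(x)   ⇒   f'(x) = -x·sin(x) + cos(x)
  g(x) = asin(x)   ⇒   g'(x) = 1/sqrt(1 - x^2)
  lim(x→0) f'(x)/g'(x) = lim(x→0) (-x·sin(x) + cos(x))/(1/sqrt(1 - x^2))
  = 1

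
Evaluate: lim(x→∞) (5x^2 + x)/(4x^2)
This is an ∞/∞ indeterminate form.

Apply L'Hôpital's rule: differentiate numerator and denominator separately.
  f(x) = 5·x^2 + x   ⇒   f'(x) = 10·x + 1
  g(x) = 4·x^2   ⇒   g'(x) = 8·x
  lim(x→∞) f'(x)/g'(x) = lim(x→∞) (10·x + 1)/(8·x)
  = 5/4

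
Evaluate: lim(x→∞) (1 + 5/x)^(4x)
This is an exponential indeterminate form.

For exponential indeterminate forms, take the natural log:
  Let L = lim(x→∞) (1 + 5/x)^(4x)
  Then ln(L) = lim(x→∞) [exponent × ln(base)]
  Evaluate using L'Hôpital or standard limits, then exponentiate.
  L = e^(20)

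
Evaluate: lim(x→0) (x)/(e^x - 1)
This is a 0/0 indeterminate form.

Apply L'Hôpital's rule: differentiate numerator and denominator separately.
  f(x) = x   ⇒   f'(x) = 1
  g(x) = e^(x) - 1   ⇒   g'(x) = e^(x)
  lim(x→0) f'(x)/g'(x) = lim(x→0) (1)/(e^(x))
  = 1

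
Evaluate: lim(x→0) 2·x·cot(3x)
This is a 0·∞ indeterminate form.

Rewrite 0·∞ as a quotient (0/0 or ∞/∞ form), then apply L'Hôpital's rule:
  lim(x→0) 2·x·cot(3x) = 2/3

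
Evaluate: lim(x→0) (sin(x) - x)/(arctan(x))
This is a 0/0 indeterminate form.

Apply L'Hôpital's rule: differentiate numerator and denominator separately.
  f(x) = -x + sin(x)   ⇒   f'(x) = cos(x) - 1
  g(x) = atan(x)   ⇒   g'(x) = 1/(x^2 + 1)
  lim(x→0) f'(x)/g'(x) = lim(x→0) (cos(x) - 1)/(1/(x^2 + 1))
  = 0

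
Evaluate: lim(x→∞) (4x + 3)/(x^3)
This is an ∞/∞ indeterminate form.

Apply L'Hôpital's rule: differentiate numerator and denominator separately.
  f(x) = 4·x + 3   ⇒   f'(x) = 4
  g(x) = x^3   ⇒   g'(x) = 3·x^2
  lim(x→∞) f'(x)/g'(x) = lim(x→∞) (4)/(3·x^2)
  = 0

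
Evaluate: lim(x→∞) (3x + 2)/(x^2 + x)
This is an ∞/∞ indeterminate form.

Apply L'Hôpital's rule: differentiate numerator and denominator separately.
  f(x) = 3·x + 2   ⇒   f'(x) = 3
  g(x) = x^2 + x   ⇒   g'(x) = 2·x + 1
  lim(x→∞) f'(x)/g'(x) = lim(x→∞) (3)/(2·x + 1)
  = 0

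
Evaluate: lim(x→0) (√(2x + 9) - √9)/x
This is a standard limit.

Factor or rationalize the expression:
  lim(x→0) (√(2x + 9) - √9)/x = 1/3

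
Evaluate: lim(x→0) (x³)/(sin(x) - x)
This is a 0/0 indeterminate form.

Apply L'Hôpital's rule: differentiate numerator and denominator separately.
  f(x) = x^3   ⇒   f'(x) = 3·x^2
  g(x) = -x + sin(x)   ⇒   g'(x) = cos(x) - 1
  lim(x→0) f'(x)/g'(x) = lim(x→0) (3·x^2)/(cos(x) - 1)
  = -6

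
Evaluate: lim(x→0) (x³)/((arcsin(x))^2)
This is a 0/0 indeterminate form.

Apply L'Hôpital's rule: differentiate numerator and denominator separately.
  f(x) = x^3   ⇒   f'(x) = 3·x^2
  g(x) = asin(x)^2   ⇒   g'(x) = 2·asin(x)/sqrt(1 - x^2)
  lim(x→0) f'(x)/g'(x) = lim(x→0) (3·x^2)/(2·asin(x)/sqrt(1 - x^2))
  = 0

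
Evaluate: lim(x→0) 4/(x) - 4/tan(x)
This is an ∞-∞ indeterminate form.

Combine fractions or rationalize to convert ∞-∞ to 0/0 form:
  lim(x→0) 4/(x) - 4/tan(x) = 0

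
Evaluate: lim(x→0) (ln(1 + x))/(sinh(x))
This is a 0/0 indeterminate form.

Apply L'Hôpital's rule: differentiate numerator and denominator separately.
  f(x) = ln(x + 1)   ⇒   f'(x) = 1/(x + 1)
  g(x) = sinh(x)   ⇒   g'(x) = cosh(x)
  lim(x→0) f'(x)/g'(x) = lim(x→0) (1/(x + 1))/(cosh(x))
  = 1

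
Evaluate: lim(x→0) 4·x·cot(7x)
This is a 0·∞ indeterminate form.

Rewrite 0·∞ as a quotient (0/0 or ∞/∞ form), then apply L'Hôpital's rule:
  lim(x→0) 4·x·cot(7x) = 4/7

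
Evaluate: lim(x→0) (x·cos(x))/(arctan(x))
This is a 0/0 indeterminate form.

Apply L'Hôpital's rule: differentiate numerator and denominator separately.
  f(x) = x·cos(x)   ⇒   f'(x) = -x·sin(x) + cos(x)
  g(x) = atan(x)   ⇒   g'(x) = 1/(x^2 + 1)
  lim(x→0) f'(x)/g'(x) = lim(x→0) (-x·sin(x) + cos(x))/(1/(x^2 + 1))
  = 1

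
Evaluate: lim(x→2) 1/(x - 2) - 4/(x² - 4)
This is an ∞-∞ indeterminate form.

Combine fractions or rationalize to convert ∞-∞ to 0/0 form:
  lim(x→2) 1/(x - 2) - 4/(x² - 4) = 1/4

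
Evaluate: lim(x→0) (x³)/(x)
This is a 0/0 indeterminate form.

Apply L'Hôpital's rule: differentiate numerator and denominator separately.
  f(x) = x^3   ⇒   f'(x) = 3·x^2
  g(x) = x   ⇒   g'(x) = 1
  lim(x→0) f'(x)/g'(x) = lim(x→0) (3·x^2)/(1)
  = 0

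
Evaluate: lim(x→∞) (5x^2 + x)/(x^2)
This is an ∞/∞ indeterminate form.

Apply L'Hôpital's rule: differentiate numerator and denominator separately.
  f(x) = 5·x^2 + x   ⇒   f'(x) = 10·x + 1
  g(x) = x^2   ⇒   g'(x) = 2·x
  lim(x→∞) f'(x)/g'(x) = lim(x→∞) (10·x + 1)/(2·x)
  = 5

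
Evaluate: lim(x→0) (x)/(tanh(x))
This is a 0/0 indeterminate form.

Apply L'Hôpital's rule: differentiate numerator and denominator separately.
  f(x) = x   ⇒   f'(x) = 1
  g(x) = tanh(x)   ⇒   g'(x) = 1 - tanh(x)^2
  lim(x→0) f'(x)/g'(x) = lim(x→0) (1)/(1 - tanh(x)^2)
  = 1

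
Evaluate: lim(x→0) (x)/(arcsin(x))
This is a 0/0 indeterminate form.

Apply L'Hôpital's rule: differentiate numerator and denominator separately.
  f(x) = x   ⇒   f'(x) = 1
  g(x) = asin(x)   ⇒   g'(x) = 1/sqrt(1 - x^2)
  lim(x→0) f'(x)/g'(x) = lim(x→0) (1)/(1/sqrt(1 - x^2))
  = 1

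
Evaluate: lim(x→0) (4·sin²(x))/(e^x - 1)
This is a 0/0 indeterminate form.

Apply L'Hôpital's rule: differentiate numerator and denominator separately.
  f(x) = 4·sin(x)^2   ⇒   f'(x) = 8·sin(x)·cos(x)
  g(x) = e^(x) - 1   ⇒   g'(x) = e^(x)
  lim(x→0) f'(x)/g'(x) = lim(x→0) (8·sin(x)·cos(x))/(e^(x))
  = 0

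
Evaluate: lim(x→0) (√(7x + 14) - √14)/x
This is a standard limit.

Factor or rationalize the expression:
  lim(x→0) (√(7x + 14) - √14)/x = sqrt(14)/4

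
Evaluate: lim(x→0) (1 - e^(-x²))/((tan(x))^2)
This is a 0/0 indeterminate form.

Apply L'Hôpital's rule: differentiate numerator and denominator separately.
  f(x) = 1 - e^(-x^2)   ⇒   f'(x) = 2·x·e^(-x^2)
  g(x) = tan(x)^2   ⇒   g'(x) = (2·tan(x)^2 + 2)·tan(x)
  lim(x→0) f'(x)/g'(x) = lim(x→0) (2·x·e^(-x^2))/((2·tan(x)^2 + 2)·tan(x))
  = 1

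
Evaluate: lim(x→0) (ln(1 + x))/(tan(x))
This is a 0/0 indeterminate form.

Apply L'Hôpital's rule: differentiate numerator and denominator separately.
  f(x) = ln(x + 1)   ⇒   f'(x) = 1/(x + 1)
  g(x) = tan(x)   ⇒   g'(x) = tan(x)^2 + 1
  lim(x→0) f'(x)/g'(x) = lim(x→0) (1/(x + 1))/(tan(x)^2 + 1)
  = 1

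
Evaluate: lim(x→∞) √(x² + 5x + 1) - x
This is an ∞-∞ indeterminate form.

Combine fractions or rationalize to convert ∞-∞ to 0/0 form:
  lim(x→∞) √(x² + 5x + 1) - x = 5/2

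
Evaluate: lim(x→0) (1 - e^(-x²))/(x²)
This is a 0/0 indeterminate form.

Apply L'Hôpital's rule: differentiate numerator and denominator separately.
  f(x) = 1 - e^(-x^2)   ⇒   f'(x) = 2·x·e^(-x^2)
  g(x) = x^2   ⇒   g'(x) = 2·x
  lim(x→0) f'(x)/g'(x) = lim(x→0) (2·x·e^(-x^2))/(2·x)
  = 1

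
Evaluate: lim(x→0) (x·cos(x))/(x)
This is a 0/0 indeterminate form.

Apply L'Hôpital's rule: differentiate numerator and denominator separately.
  f(x) = x·cos(x)   ⇒   f'(x) = -x·sin(x) + cos(x)
  g(x) = x   ⇒   g'(x) = 1
  lim(x→0) f'(x)/g'(x) = lim(x→0) (-x·sin(x) + cos(x))/(1)
  = 1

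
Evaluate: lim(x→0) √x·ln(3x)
This is a 0·∞ indeterminate form.

Rewrite 0·∞ as a quotient (0/0 or ∞/∞ form), then apply L'Hôpital's rule:
  lim(x→0) √x·ln(3x) = 0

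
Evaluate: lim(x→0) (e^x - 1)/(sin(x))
This is a 0/0 indeterminate form.

Apply L'Hôpital's rule: differentiate numerator and denominator separately.
  f(x) = e^(x) - 1   ⇒   f'(x) = e^(x)
  g(x) = sin(x)   ⇒   g'(x) = cos(x)
  lim(x→0) f'(x)/g'(x) = lim(x→0) (e^(x))/(cos(x))
  = 1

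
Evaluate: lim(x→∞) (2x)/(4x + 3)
This is an ∞/∞ indeterminate form.

Apply L'Hôpital's rule: differentiate numerator and denominator separately.
  f(x) = 2·x   ⇒   f'(x) = 2
  g(x) = 4·x + 3   ⇒   g'(x) = 4
  lim(x→∞) f'(x)/g'(x) = lim(x→∞) (2)/(4)
  = 1/2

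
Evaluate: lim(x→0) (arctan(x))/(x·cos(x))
This is a 0/0 indeterminate form.

Apply L'Hôpital's rule: differentiate numerator and denominator separately.
  f(x) = atan(x)   ⇒   f'(x) = 1/(x^2 + 1)
  g(x) = x·cos(x)   ⇒   g'(x) = -x·sin(x) + cos(x)
  lim(x→0) f'(x)/g'(x) = lim(x→0) (1/(x^2 + 1))/(-x·sin(x) + cos(x))
  = 1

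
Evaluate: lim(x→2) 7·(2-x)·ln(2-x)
This is a 0·∞ indeterminate form.

Rewrite 0·∞ as a quotient (0/0 or ∞/∞ form), then apply L'Hôpital's rule:
  lim(x→2) 7·(2-x)·ln(2-x) = 0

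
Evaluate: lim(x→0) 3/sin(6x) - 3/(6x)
This is an ∞-∞ indeterminate form.

Combine fractions or rationalize to convert ∞-∞ to 0/0 form:
  lim(x→0) 3/sin(6x) - 3/(6x) = 0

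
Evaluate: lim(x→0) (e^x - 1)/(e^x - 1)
This is a 0/0 indeterminate form.

Apply L'Hôpital's rule: differentiate numerator and denominator separately.
  f(x) = e^(x) - 1   ⇒   f'(x) = e^(x)
  g(x) = e^(x) - 1   ⇒   g'(x) = e^(x)
  lim(x→0) f'(x)/g'(x) = lim(x→0) (e^(x))/(e^(x))
  = 1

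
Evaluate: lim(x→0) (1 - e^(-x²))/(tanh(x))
This is a 0/0 indeterminate form.

Apply L'Hôpital's rule: differentiate numerator and denominator separately.
  f(x) = 1 - e^(-x^2)   ⇒   f'(x) = 2·x·e^(-x^2)
  g(x) = tanh(x)   ⇒   g'(x) = 1 - tanh(x)^2
  lim(x→0) f'(x)/g'(x) = lim(x→0) (2·x·e^(-x^2))/(1 - tanh(x)^2)
  = 0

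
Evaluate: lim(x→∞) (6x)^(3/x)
This is an exponential indeterminate form.

For exponential indeterminate forms, take the natural log:
  Let L = lim(x→∞) (6x)^(3/x)
  Then ln(L) = lim(x→∞) [exponent × ln(base)]
  Evaluate using L'Hôpital or standard limits, then exponentiate.
  L = 1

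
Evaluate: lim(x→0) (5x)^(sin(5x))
This is an exponential indeterminate form.

For exponential indeterminate forms, take the natural log:
  Let L = lim(x→0) (5x)^(sin(5x))
  Then ln(L) = lim(x→0) [exponent × ln(base)]
  Evaluate using L'Hôpital or standard limits, then exponentiate.
  L = 1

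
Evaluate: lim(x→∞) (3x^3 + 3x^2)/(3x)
This is an ∞/∞ indeterminate form.

Apply L'Hôpital's rule: differentiate numerator and denominator separately.
  f(x) = 3·x^3 + 3·x^2   ⇒   f'(x) = 9·x^2 + 6·x
  g(x) = 3·x   ⇒   g'(x) = 3
  lim(x→∞) f'(x)/g'(x) = lim(x→∞) (9·x^2 + 6·x)/(3)
  = ∞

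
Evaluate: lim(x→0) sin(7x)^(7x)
This is an exponential indeterminate form.

For exponential indeterminate forms, take the natural log:
  Let L = lim(x→0) sin(7x)^(7x)
  Then ln(L) = lim(x→0) [exponent × ln(base)]
  Evaluate using L'Hôpital or standard limits, then exponentiate.
  L = 1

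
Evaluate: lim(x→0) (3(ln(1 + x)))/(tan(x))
This is a 0/0 indeterminate form.

Apply L'Hôpital's rule: differentiate numerator and denominator separately.
  f(x) = 3·ln(x + 1)   ⇒   f'(x) = 3/(x + 1)
  g(x) = tan(x)   ⇒   g'(x) = tan(x)^2 + 1
  lim(x→0) f'(x)/g'(x) = lim(x→0) (3/(x + 1))/(tan(x)^2 + 1)
  = 3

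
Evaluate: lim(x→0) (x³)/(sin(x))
This is a 0/0 indeterminate form.

Apply L'Hôpital's rule: differentiate numerator and denominator separately.
  f(x) = x^3   ⇒   f'(x) = 3·x^2
  g(x) = sin(x)   ⇒   g'(x) = cos(x)
  lim(x→0) f'(x)/g'(x) = lim(x→0) (3·x^2)/(cos(x))
  = 0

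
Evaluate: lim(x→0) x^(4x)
This is an exponential indeterminate form.

For exponential indeterminate forms, take the natural log:
  Let L = lim(x→0) x^(4x)
  Then ln(L) = lim(x→0) [exponent × ln(base)]
  Evaluate using L'Hôpital or standard limits, then exponentiate.
  L = 1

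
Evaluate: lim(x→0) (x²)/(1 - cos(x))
This is a 0/0 indeterminate form.

Apply L'Hôpital's rule: differentiate numerator and denominator separately.
  f(x) = x^2   ⇒   f'(x) = 2·x
  g(x) = 1 - cos(x)   ⇒   g'(x) = sin(x)
  lim(x→0) f'(x)/g'(x) = lim(x→0) (2·x)/(sin(x))
  = 2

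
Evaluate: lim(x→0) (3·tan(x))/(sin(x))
This is a 0/0 indeterminate form.

Apply L'Hôpital's rule: differentiate numerator and denominator separately.
  f(x) = 3·tan(x)   ⇒   f'(x) = 3·tan(x)^2 + 3
  g(x) = sin(x)   ⇒   g'(x) = cos(x)
  lim(x→0) f'(x)/g'(x) = lim(x→0) (3·tan(x)^2 + 3)/(cos(x))
  = 3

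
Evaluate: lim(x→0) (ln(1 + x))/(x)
This is a 0/0 indeterminate form.

Apply L'Hôpital's rule: differentiate numerator and denominator separately.
  f(x) = ln(x + 1)   ⇒   f'(x) = 1/(x + 1)
  g(x) = x   ⇒   g'(x) = 1
  lim(x→0) f'(x)/g'(x) = lim(x→0) (1/(x + 1))/(1)
  = 1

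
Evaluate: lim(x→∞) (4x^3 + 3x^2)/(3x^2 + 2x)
This is an ∞/∞ indeterminate form.

Apply L'Hôpital's rule: differentiate numerator and denominator separately.
  f(x) = 4·x^3 + 3·x^2   ⇒   f'(x) = 12·x^2 + 6·x
  g(x) = 3·x^2 + 2·x   ⇒   g'(x) = 6·x + 2
  lim(x→∞) f'(x)/g'(x) = lim(x→∞) (12·x^2 + 6·x)/(6·x + 2)
  = ∞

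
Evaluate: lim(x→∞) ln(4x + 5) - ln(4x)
This is an ∞-∞ indeterminate form.

Combine fractions or rationalize to convert ∞-∞ to 0/0 form:
  lim(x→∞) ln(4x + 5) - ln(4x) = 0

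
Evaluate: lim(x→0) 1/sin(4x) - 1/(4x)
This is an ∞-∞ indeterminate form.

Combine fractions or rationalize to convert ∞-∞ to 0/0 form:
  lim(x→0) 1/sin(4x) - 1/(4x) = 0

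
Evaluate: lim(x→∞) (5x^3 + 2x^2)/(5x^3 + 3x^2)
This is an ∞/∞ indeterminate form.

Apply L'Hôpital's rule: differentiate numerator and denominator separately.
  f(x) = 5·x^3 + 2·x^2   ⇒   f'(x) = 15·x^2 + 4·x
  g(x) = 5·x^3 + 3·x^2   ⇒   g'(x) = 15·x^2 + 6·x
  lim(x→∞) f'(x)/g'(x) = lim(x→∞) (15·x^2 + 4·x)/(15·x^2 + 6·x)
  = 1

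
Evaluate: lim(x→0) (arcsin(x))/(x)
This is a 0/0 indeterminate form.

Apply L'Hôpital's rule: differentiate numerator and denominator separately.
  f(x) = asin(x)   ⇒   f'(x) = 1/sqrt(1 - x^2)
  g(x) = x   ⇒   g'(x) = 1
  lim(x→0) f'(x)/g'(x) = lim(x→0) (1/sqrt(1 - x^2))/(1)
  = 1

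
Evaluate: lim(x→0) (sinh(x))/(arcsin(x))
This is a 0/0 indeterminate form.

Apply L'Hôpital's rule: differentiate numerator and denominator separately.
  f(x) = sinh(x)   ⇒   f'(x) = cosh(x)
  g(x) = asin(x)   ⇒   g'(x) = 1/sqrt(1 - x^2)
  lim(x→0) f'(x)/g'(x) = lim(x→0) (cosh(x))/(1/sqrt(1 - x^2))
  = 1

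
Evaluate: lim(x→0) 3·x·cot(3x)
This is a 0·∞ indeterminate form.

Rewrite 0·∞ as a quotient (0/0 or ∞/∞ form), then apply L'Hôpital's rule:
  lim(x→0) 3·x·cot(3x) = 1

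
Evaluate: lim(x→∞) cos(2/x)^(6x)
This is an exponential indeterminate form.

For exponential indeterminate forms, take the natural log:
  Let L = lim(x→∞) cos(2/x)^(6x)
  Then ln(L) = lim(x→∞) [exponent × ln(base)]
  Evaluate using L'Hôpital or standard limits, then exponentiate.
  L = 1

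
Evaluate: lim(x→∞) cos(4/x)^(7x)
This is an exponential indeterminate form.

For exponential indeterminate forms, take the natural log:
  Let L = lim(x→∞) cos(4/x)^(7x)
  Then ln(L) = lim(x→∞) [exponent × ln(base)]
  Evaluate using L'Hôpital or standard limits, then exponentiate.
  L = 1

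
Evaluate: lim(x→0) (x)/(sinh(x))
This is a 0/0 indeterminate form.

Apply L'Hôpital's rule: differentiate numerator and denominator separately.
  f(x) = x   ⇒   f'(x) = 1
  g(x) = sinh(x)   ⇒   g'(x) = cosh(x)
  lim(x→0) f'(x)/g'(x) = lim(x→0) (1)/(cosh(x))
  = 1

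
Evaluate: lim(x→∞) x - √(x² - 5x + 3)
This is an ∞-∞ indeterminate form.

Combine fractions or rationalize to convert ∞-∞ to 0/0 form:
  lim(x→∞) x - √(x² - 5x + 3) = 5/2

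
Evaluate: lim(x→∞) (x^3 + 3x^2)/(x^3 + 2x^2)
This is an ∞/∞ indeterminate form.

Apply L'Hôpital's rule: differentiate numerator and denominator separately.
  f(x) = x^3 + 3·x^2   ⇒   f'(x) = 3·x^2 + 6·x
  g(x) = x^3 + 2·x^2   ⇒   g'(x) = 3·x^2 + 4·x
  lim(x→∞) f'(x)/g'(x) = lim(x→∞) (3·x^2 + 6·x)/(3·x^2 + 4·x)
  = 1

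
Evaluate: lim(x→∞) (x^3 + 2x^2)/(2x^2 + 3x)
This is an ∞/∞ indeterminate form.

Apply L'Hôpital's rule: differentiate numerator and denominator separately.
  f(x) = x^3 + 2·x^2   ⇒   f'(x) = 3·x^2 + 4·x
  g(x) = 2·x^2 + 3·x   ⇒   g'(x) = 4·x + 3
  lim(x→∞) f'(x)/g'(x) = lim(x→∞) (3·x^2 + 4·x)/(4·x + 3)
  = ∞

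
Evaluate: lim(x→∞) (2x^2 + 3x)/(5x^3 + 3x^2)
This is an ∞/∞ indeterminate form.

Apply L'Hôpital's rule: differentiate numerator and denominator separately.
  f(x) = 2·x^2 + 3·x   ⇒   f'(x) = 4·x + 3
  g(x) = 5·x^3 + 3·x^2   ⇒   g'(x) = 15·x^2 + 6·x
  lim(x→∞) f'(x)/g'(x) = lim(x→∞) (4·x + 3)/(15·x^2 + 6·x)
  = 0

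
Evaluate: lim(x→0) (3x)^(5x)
This is an exponential indeterminate form.

For exponential indeterminate forms, take the natural log:
  Let L = lim(x→0) (3x)^(5x)
  Then ln(L) = lim(x→0) [exponent × ln(base)]
  Evaluate using L'Hôpital or standard limits, then exponentiate.
  L = 1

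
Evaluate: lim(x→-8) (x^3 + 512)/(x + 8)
This is a standard limit.

Factor or rationalize the expression:
  lim(x→-8) (x^3 + 512)/(x + 8) = 192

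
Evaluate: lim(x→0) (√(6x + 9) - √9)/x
This is a standard limit.

Factor or rationalize the expression:
  lim(x→0) (√(6x + 9) - √9)/x = 1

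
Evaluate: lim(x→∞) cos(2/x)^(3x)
This is an exponential indeterminate form.

For exponential indeterminate forms, take the natural log:
  Let L = lim(x→∞) cos(2/x)^(3x)
  Then ln(L) = lim(x→∞) [exponent × ln(base)]
  Evaluate using L'Hôpital or standard limits, then exponentiate.
  L = 1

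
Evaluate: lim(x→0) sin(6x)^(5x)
This is an exponential indeterminate form.

For exponential indeterminate forms, take the natural log:
  Let L = lim(x→0) sin(6x)^(5x)
  Then ln(L) = lim(x→0) [exponent × ln(base)]
  Evaluate using L'Hôpital or standard limits, then exponentiate.
  L = 1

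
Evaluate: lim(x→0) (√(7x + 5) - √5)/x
This is a standard limit.

Factor or rationalize the expression:
  lim(x→0) (√(7x + 5) - √5)/x = 7·sqrt(5)/10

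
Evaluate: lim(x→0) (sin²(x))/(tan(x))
This is a 0/0 indeterminate form.

Apply L'Hôpital's rule: differentiate numerator and denominator separately.
  f(x) = sin(x)^2   ⇒   f'(x) = 2·sin(x)·cos(x)
  g(x) = tan(x)   ⇒   g'(x) = tan(x)^2 + 1
  lim(x→0) f'(x)/g'(x) = lim(x→0) (2·sin(x)·cos(x))/(tan(x)^2 + 1)
  = 0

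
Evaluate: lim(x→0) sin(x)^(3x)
This is an exponential indeterminate form.

For exponential indeterminate forms, take the natural log:
  Let L = lim(x→0) sin(x)^(3x)
  Then ln(L) = lim(x→0) [exponent × ln(base)]
  Evaluate using L'Hôpital or standard limits, then exponentiate.
  L = 1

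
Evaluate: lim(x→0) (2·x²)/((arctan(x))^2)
This is a 0/0 indeterminate form.

Apply L'Hôpital's rule: differentiate numerator and denominator separately.
  f(x) = 2·x^2   ⇒   f'(x) = 4·x
  g(x) = atan(x)^2   ⇒   g'(x) = 2·atan(x)/(x^2 + 1)
  lim(x→0) f'(x)/g'(x) = lim(x→0) (4·x)/(2·atan(x)/(x^2 + 1))
  = 2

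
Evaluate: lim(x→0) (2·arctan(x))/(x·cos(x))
This is a 0/0 indeterminate form.

Apply L'Hôpital's rule: differentiate numerator and denominator separately.
  f(x) = 2·atan(x)   ⇒   f'(x) = 2/(x^2 + 1)
  g(x) = x·cos(x)   ⇒   g'(x) = -x·sin(x) + cos(x)
  lim(x→0) f'(x)/g'(x) = lim(x→0) (2/(x^2 + 1))/(-x·sin(x) + cos(x))
  = 2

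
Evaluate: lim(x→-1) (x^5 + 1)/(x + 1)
This is a standard limit.

Factor or rationalize the expression:
  lim(x→-1) (x^5 + 1)/(x + 1) = 5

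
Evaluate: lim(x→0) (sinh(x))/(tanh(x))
This is a 0/0 indeterminate form.

Apply L'Hôpital's rule: differentiate numerator and denominator separately.
  f(x) = sinh(x)   ⇒   f'(x) = cosh(x)
  g(x) = tanh(x)   ⇒   g'(x) = 1 - tanh(x)^2
  lim(x→0) f'(x)/g'(x) = lim(x→0) (cosh(x))/(1 - tanh(x)^2)
  = 1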